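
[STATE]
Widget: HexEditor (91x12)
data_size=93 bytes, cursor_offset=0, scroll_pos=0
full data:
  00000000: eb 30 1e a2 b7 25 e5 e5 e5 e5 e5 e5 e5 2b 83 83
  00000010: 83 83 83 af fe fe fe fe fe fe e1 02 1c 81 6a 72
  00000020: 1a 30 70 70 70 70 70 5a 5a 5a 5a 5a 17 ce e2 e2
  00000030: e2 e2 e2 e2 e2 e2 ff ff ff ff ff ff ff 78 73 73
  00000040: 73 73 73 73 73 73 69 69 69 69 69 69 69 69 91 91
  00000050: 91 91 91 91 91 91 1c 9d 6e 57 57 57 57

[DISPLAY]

00000000  EB 30 1e a2 b7 25 e5 e5  e5 e5 e5 e5 e5 2b 83 83  |.0...%.......+..|             
00000010  83 83 83 af fe fe fe fe  fe fe e1 02 1c 81 6a 72  |..............jr|             
00000020  1a 30 70 70 70 70 70 5a  5a 5a 5a 5a 17 ce e2 e2  |.0pppppZZZZZ....|             
00000030  e2 e2 e2 e2 e2 e2 ff ff  ff ff ff ff ff 78 73 73  |.............xss|             
00000040  73 73 73 73 73 73 69 69  69 69 69 69 69 69 91 91  |ssssssiiiiiiii..|             
00000050  91 91 91 91 91 91 1c 9d  6e 57 57 57 57           |........nWWWW   |             
                                                                                           
                                                                                           
                                                                                           
                                                                                           
                                                                                           
                                                                                           


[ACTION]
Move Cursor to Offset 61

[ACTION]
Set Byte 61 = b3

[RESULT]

00000000  eb 30 1e a2 b7 25 e5 e5  e5 e5 e5 e5 e5 2b 83 83  |.0...%.......+..|             
00000010  83 83 83 af fe fe fe fe  fe fe e1 02 1c 81 6a 72  |..............jr|             
00000020  1a 30 70 70 70 70 70 5a  5a 5a 5a 5a 17 ce e2 e2  |.0pppppZZZZZ....|             
00000030  e2 e2 e2 e2 e2 e2 ff ff  ff ff ff ff ff B3 73 73  |..............ss|             
00000040  73 73 73 73 73 73 69 69  69 69 69 69 69 69 91 91  |ssssssiiiiiiii..|             
00000050  91 91 91 91 91 91 1c 9d  6e 57 57 57 57           |........nWWWW   |             
                                                                                           
                                                                                           
                                                                                           
                                                                                           
                                                                                           
                                                                                           


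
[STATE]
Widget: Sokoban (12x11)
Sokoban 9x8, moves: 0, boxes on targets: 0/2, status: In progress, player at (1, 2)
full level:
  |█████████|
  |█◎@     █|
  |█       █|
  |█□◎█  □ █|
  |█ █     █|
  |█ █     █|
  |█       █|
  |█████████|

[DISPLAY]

█████████   
█◎@     █   
█       █   
█□◎█  □ █   
█ █     █   
█ █     █   
█       █   
█████████   
Moves: 0  0/
            
            


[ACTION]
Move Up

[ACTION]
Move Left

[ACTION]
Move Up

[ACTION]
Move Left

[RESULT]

█████████   
█+      █   
█       █   
█□◎█  □ █   
█ █     █   
█ █     █   
█       █   
█████████   
Moves: 1  0/
            
            


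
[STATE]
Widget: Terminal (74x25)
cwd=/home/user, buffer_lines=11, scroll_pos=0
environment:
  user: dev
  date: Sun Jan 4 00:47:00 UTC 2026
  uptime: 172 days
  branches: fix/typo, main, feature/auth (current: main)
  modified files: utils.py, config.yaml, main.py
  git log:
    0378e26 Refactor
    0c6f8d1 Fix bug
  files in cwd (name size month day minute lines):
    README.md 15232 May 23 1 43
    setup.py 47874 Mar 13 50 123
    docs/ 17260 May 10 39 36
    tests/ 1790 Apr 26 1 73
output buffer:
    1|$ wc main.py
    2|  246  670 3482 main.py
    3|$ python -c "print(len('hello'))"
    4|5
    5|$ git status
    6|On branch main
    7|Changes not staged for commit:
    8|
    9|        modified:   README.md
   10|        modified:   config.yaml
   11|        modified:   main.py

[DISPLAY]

$ wc main.py                                                              
  246  670 3482 main.py                                                   
$ python -c "print(len('hello'))"                                         
5                                                                         
$ git status                                                              
On branch main                                                            
Changes not staged for commit:                                            
                                                                          
        modified:   README.md                                             
        modified:   config.yaml                                           
        modified:   main.py                                               
$ █                                                                       
                                                                          
                                                                          
                                                                          
                                                                          
                                                                          
                                                                          
                                                                          
                                                                          
                                                                          
                                                                          
                                                                          
                                                                          
                                                                          


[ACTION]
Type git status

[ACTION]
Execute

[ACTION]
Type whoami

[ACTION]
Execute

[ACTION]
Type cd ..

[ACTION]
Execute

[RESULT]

$ wc main.py                                                              
  246  670 3482 main.py                                                   
$ python -c "print(len('hello'))"                                         
5                                                                         
$ git status                                                              
On branch main                                                            
Changes not staged for commit:                                            
                                                                          
        modified:   README.md                                             
        modified:   config.yaml                                           
        modified:   main.py                                               
$ git status                                                              
On branch main                                                            
Changes not staged for commit:                                            
                                                                          
        modified:   utils.py                                              
        modified:   config.yaml                                           
        modified:   main.py                                               
$ whoami                                                                  
dev                                                                       
$ cd ..                                                                   
                                                                          
$ █                                                                       
                                                                          
                                                                          


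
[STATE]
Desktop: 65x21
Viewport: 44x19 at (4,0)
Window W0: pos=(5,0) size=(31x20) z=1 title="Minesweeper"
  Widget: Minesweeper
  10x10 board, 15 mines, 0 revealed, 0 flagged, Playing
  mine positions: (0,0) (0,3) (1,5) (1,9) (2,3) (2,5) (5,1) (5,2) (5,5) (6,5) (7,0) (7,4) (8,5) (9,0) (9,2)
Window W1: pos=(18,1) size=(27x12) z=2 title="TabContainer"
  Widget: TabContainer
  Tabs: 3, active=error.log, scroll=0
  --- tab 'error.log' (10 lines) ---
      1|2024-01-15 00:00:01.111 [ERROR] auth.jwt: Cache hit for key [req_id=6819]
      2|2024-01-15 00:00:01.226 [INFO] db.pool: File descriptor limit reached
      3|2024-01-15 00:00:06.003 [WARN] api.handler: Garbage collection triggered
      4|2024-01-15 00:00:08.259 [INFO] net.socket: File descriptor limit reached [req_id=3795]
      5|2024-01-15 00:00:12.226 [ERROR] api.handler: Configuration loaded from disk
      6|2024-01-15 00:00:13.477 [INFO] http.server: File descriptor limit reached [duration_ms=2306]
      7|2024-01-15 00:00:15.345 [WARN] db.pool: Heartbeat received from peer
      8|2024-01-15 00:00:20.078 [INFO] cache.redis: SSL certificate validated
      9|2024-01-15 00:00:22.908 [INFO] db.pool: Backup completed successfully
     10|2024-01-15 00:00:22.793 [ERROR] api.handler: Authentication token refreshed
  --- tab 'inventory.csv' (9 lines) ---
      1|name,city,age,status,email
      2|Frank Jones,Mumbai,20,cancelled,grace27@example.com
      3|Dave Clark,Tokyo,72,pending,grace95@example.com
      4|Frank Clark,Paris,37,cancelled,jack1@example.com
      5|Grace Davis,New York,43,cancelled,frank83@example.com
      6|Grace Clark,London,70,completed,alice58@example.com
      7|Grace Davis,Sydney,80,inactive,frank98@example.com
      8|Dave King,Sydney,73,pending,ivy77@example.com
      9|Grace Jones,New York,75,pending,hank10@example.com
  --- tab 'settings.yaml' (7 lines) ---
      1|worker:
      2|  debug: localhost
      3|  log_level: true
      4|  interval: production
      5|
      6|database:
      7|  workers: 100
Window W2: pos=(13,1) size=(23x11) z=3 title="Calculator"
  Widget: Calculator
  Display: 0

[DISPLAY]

 ┏━━━━━━━━━━━━━━━━━━━━━━━━━━━━━┓            
 ┃ Minesw┏━━━━━━━━━━━━━━━━━━━━━┓━━━━━━━━┓   
 ┠───────┃ Calculator          ┃        ┃   
 ┃■■■■■■■┠─────────────────────┨────────┨   
 ┃■■■■■■■┃                    0┃ntory.cs┃   
 ┃■■■■■■■┃┌───┬───┬───┬───┐    ┃────────┃   
 ┃■■■■■■■┃│ 7 │ 8 │ 9 │ ÷ │    ┃01.111 [┃   
 ┃■■■■■■■┃├───┼───┼───┼───┤    ┃01.226 [┃   
 ┃■■■■■■■┃│ 4 │ 5 │ 6 │ × │    ┃06.003 [┃   
 ┃■■■■■■■┃├───┼───┼───┼───┤    ┃08.259 [┃   
 ┃■■■■■■■┃│ 1 │ 2 │ 3 │ - │    ┃12.226 [┃   
 ┃■■■■■■■┗━━━━━━━━━━━━━━━━━━━━━┛13.477 [┃   
 ┃■■■■■■■■■■  ┗━━━━━━━━━━━━━━━━━━━━━━━━━┛   
 ┃                             ┃            
 ┃                             ┃            
 ┃                             ┃            
 ┃                             ┃            
 ┃                             ┃            
 ┃                             ┃            


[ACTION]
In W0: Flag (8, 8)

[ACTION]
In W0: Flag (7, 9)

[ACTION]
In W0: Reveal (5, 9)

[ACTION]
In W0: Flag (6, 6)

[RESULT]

 ┏━━━━━━━━━━━━━━━━━━━━━━━━━━━━━┓            
 ┃ Minesw┏━━━━━━━━━━━━━━━━━━━━━┓━━━━━━━━┓   
 ┠───────┃ Calculator          ┃        ┃   
 ┃■■■■■■1┠─────────────────────┨────────┨   
 ┃■■■■■■2┃                    0┃ntory.cs┃   
 ┃■■■■■■2┃┌───┬───┬───┬───┐    ┃────────┃   
 ┃■■■■■■1┃│ 7 │ 8 │ 9 │ ÷ │    ┃01.111 [┃   
 ┃■■■■■■1┃├───┼───┼───┼───┤    ┃01.226 [┃   
 ┃■■■■■■2┃│ 4 │ 5 │ 6 │ × │    ┃06.003 [┃   
 ┃■■■■■■2┃├───┼───┼───┼───┤    ┃08.259 [┃   
 ┃■■■■■■2┃│ 1 │ 2 │ 3 │ - │    ┃12.226 [┃   
 ┃■■■■■■1┗━━━━━━━━━━━━━━━━━━━━━┛13.477 [┃   
 ┃■■■■■■1     ┗━━━━━━━━━━━━━━━━━━━━━━━━━┛   
 ┃                             ┃            
 ┃                             ┃            
 ┃                             ┃            
 ┃                             ┃            
 ┃                             ┃            
 ┃                             ┃            


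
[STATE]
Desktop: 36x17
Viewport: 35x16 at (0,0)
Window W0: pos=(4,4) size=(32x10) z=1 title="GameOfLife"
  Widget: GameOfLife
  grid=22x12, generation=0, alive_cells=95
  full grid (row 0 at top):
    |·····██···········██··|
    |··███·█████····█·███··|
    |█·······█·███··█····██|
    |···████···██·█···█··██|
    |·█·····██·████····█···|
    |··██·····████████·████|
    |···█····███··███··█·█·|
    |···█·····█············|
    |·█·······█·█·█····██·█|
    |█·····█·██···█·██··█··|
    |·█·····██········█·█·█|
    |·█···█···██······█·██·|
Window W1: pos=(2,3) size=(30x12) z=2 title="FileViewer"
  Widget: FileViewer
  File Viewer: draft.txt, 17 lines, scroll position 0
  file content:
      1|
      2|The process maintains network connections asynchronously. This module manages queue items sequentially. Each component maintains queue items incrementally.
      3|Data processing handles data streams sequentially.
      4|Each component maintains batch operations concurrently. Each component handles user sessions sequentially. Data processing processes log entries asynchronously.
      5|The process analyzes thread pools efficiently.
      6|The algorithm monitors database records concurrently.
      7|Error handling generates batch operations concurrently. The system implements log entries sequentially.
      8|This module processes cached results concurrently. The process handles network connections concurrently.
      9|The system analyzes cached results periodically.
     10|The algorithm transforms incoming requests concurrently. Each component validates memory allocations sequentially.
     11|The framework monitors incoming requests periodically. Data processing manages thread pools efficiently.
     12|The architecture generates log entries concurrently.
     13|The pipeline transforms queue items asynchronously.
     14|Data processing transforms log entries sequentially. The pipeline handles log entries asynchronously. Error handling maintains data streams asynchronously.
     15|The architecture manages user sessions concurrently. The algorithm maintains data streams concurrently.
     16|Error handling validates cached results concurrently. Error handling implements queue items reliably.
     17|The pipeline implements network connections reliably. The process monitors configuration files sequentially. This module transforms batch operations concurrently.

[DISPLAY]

                                   
                                   
                                   
  ┏━━━━━━━━━━━━━━━━━━━━━━━━━━━━┓   
  ┃ FileViewer                 ┃━━━
  ┠────────────────────────────┨   
  ┃                           ▲┃───
  ┃The process maintains netwo█┃   
  ┃Data processing handles dat░┃   
  ┃Each component maintains ba░┃   
  ┃The process analyzes thread░┃   
  ┃The algorithm monitors data░┃   
  ┃Error handling generates ba░┃   
  ┃This module processes cache▼┃━━━
  ┗━━━━━━━━━━━━━━━━━━━━━━━━━━━━┛   
                                   


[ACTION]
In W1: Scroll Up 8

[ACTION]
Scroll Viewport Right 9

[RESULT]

                                   
                                   
                                   
 ┏━━━━━━━━━━━━━━━━━━━━━━━━━━━━┓    
 ┃ FileViewer                 ┃━━━┓
 ┠────────────────────────────┨   ┃
 ┃                           ▲┃───┨
 ┃The process maintains netwo█┃   ┃
 ┃Data processing handles dat░┃   ┃
 ┃Each component maintains ba░┃   ┃
 ┃The process analyzes thread░┃   ┃
 ┃The algorithm monitors data░┃   ┃
 ┃Error handling generates ba░┃   ┃
 ┃This module processes cache▼┃━━━┛
 ┗━━━━━━━━━━━━━━━━━━━━━━━━━━━━┛    
                                   


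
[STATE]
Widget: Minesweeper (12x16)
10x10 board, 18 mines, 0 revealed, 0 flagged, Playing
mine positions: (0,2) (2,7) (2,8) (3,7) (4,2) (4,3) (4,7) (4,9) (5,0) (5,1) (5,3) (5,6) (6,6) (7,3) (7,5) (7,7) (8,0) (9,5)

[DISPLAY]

■■■■■■■■■■  
■■■■■■■■■■  
■■■■■■■■■■  
■■■■■■■■■■  
■■■■■■■■■■  
■■■■■■■■■■  
■■■■■■■■■■  
■■■■■■■■■■  
■■■■■■■■■■  
■■■■■■■■■■  
            
            
            
            
            
            


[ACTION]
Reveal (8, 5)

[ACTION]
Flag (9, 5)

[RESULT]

■■■■■■■■■■  
■■■■■■■■■■  
■■■■■■■■■■  
■■■■■■■■■■  
■■■■■■■■■■  
■■■■■■■■■■  
■■■■■■■■■■  
■■■■■■■■■■  
■■■■■2■■■■  
■■■■■⚑■■■■  
            
            
            
            
            
            


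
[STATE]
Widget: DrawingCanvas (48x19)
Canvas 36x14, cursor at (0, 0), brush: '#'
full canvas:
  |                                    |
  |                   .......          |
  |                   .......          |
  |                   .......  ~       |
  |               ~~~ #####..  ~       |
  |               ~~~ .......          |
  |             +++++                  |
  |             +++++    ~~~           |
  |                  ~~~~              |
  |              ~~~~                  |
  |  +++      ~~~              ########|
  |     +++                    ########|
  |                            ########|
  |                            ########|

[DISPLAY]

+                                               
                   .......                      
                   .......                      
                   .......  ~                   
               ~~~ #####..  ~                   
               ~~~ .......                      
             +++++                              
             +++++    ~~~                       
                  ~~~~                          
              ~~~~                              
  +++      ~~~              ########            
     +++                    ########            
                            ########            
                            ########            
                                                
                                                
                                                
                                                
                                                


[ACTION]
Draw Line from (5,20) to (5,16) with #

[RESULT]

+                                               
                   .......                      
                   .......                      
                   .......  ~                   
               ~~~ #####..  ~                   
               ~#####.....                      
             +++++                              
             +++++    ~~~                       
                  ~~~~                          
              ~~~~                              
  +++      ~~~              ########            
     +++                    ########            
                            ########            
                            ########            
                                                
                                                
                                                
                                                
                                                


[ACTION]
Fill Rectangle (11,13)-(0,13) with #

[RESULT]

+            #                                  
             #     .......                      
             #     .......                      
             #     .......  ~                   
             # ~~~ #####..  ~                   
             # ~#####.....                      
             #++++                              
             #++++    ~~~                       
             #    ~~~~                          
             #~~~~                              
  +++      ~~#              ########            
     +++     #              ########            
                            ########            
                            ########            
                                                
                                                
                                                
                                                
                                                


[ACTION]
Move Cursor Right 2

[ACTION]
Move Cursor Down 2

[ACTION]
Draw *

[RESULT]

             #                                  
             #     .......                      
  *          #     .......                      
             #     .......  ~                   
             # ~~~ #####..  ~                   
             # ~#####.....                      
             #++++                              
             #++++    ~~~                       
             #    ~~~~                          
             #~~~~                              
  +++      ~~#              ########            
     +++     #              ########            
                            ########            
                            ########            
                                                
                                                
                                                
                                                
                                                


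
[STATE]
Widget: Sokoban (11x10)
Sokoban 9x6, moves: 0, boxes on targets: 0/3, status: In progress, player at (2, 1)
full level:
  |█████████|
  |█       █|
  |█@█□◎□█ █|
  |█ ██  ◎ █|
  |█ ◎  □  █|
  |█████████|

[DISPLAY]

█████████  
█       █  
█@█□◎□█ █  
█ ██  ◎ █  
█ ◎  □  █  
█████████  
Moves: 0  0
           
           
           


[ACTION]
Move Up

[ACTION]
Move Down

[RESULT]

█████████  
█       █  
█@█□◎□█ █  
█ ██  ◎ █  
█ ◎  □  █  
█████████  
Moves: 2  0
           
           
           


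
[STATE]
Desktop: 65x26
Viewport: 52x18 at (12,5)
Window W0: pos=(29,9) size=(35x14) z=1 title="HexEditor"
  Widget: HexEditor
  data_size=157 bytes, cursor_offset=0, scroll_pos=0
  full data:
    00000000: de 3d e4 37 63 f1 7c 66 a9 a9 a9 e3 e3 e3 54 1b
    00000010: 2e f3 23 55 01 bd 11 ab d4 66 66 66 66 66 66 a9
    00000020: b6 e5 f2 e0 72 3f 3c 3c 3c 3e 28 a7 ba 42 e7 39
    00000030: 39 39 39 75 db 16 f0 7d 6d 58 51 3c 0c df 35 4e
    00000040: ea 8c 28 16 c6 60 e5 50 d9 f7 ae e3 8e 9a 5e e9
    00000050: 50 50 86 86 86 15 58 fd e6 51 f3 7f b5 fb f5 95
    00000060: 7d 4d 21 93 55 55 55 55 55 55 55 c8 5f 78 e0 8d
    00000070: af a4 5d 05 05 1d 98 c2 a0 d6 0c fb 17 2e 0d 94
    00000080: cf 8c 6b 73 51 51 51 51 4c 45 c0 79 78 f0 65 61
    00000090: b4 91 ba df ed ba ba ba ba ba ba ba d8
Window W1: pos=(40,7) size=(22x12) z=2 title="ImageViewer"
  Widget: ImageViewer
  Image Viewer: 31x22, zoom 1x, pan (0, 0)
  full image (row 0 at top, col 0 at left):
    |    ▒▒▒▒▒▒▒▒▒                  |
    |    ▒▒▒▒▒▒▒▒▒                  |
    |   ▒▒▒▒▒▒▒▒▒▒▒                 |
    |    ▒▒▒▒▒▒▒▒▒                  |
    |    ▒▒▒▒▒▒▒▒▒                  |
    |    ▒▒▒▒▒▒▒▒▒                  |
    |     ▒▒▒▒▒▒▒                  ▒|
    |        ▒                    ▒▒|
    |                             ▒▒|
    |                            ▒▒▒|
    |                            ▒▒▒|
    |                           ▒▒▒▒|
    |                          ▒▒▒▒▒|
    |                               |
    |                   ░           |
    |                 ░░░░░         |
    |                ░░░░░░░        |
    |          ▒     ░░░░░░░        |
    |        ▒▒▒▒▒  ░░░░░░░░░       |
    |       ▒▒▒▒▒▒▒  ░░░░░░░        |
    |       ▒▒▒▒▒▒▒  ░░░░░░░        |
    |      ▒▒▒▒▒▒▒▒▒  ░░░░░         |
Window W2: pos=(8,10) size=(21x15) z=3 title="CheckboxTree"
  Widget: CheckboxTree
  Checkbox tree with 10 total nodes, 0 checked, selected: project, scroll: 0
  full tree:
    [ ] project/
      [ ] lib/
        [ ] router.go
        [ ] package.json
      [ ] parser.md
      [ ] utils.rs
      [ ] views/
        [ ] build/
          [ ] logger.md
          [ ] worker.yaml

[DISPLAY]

                                                    
                                                    
                            ┏━━━━━━━━━━━━━━━━━━━━┓  
                            ┃ ImageViewer        ┃  
                 ┏━━━━━━━━━━┠────────────────────┨━┓
━━━━━━━━━━━━━━━━┓┃ HexEditor┃    ▒▒▒▒▒▒▒▒▒       ┃ ┃
eckboxTree      ┃┠──────────┃    ▒▒▒▒▒▒▒▒▒       ┃─┨
────────────────┨┃00000000  ┃   ▒▒▒▒▒▒▒▒▒▒▒      ┃6┃
] project/      ┃┃00000010  ┃    ▒▒▒▒▒▒▒▒▒       ┃b┃
[ ] lib/        ┃┃00000020  ┃    ▒▒▒▒▒▒▒▒▒       ┃c┃
  [ ] router.go ┃┃00000030  ┃    ▒▒▒▒▒▒▒▒▒       ┃d┃
  [ ] package.js┃┃00000040  ┃     ▒▒▒▒▒▒▒        ┃0┃
[ ] parser.md   ┃┃00000050  ┃        ▒           ┃d┃
[ ] utils.rs    ┃┃00000060  ┗━━━━━━━━━━━━━━━━━━━━┛5┃
[ ] views/      ┃┃00000070  af a4 5d 05 05 1d 98 c2┃
  [ ] build/    ┃┃00000080  cf 8c 6b 73 51 51 51 51┃
    [ ] logger.m┃┃00000090  b4 91 ba df ed ba ba ba┃
    [ ] worker.y┃┗━━━━━━━━━━━━━━━━━━━━━━━━━━━━━━━━━┛


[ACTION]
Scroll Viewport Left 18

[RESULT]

                                                    
                                                    
                                        ┏━━━━━━━━━━━
                                        ┃ ImageViewe
                             ┏━━━━━━━━━━┠───────────
        ┏━━━━━━━━━━━━━━━━━━━┓┃ HexEditor┃    ▒▒▒▒▒▒▒
        ┃ CheckboxTree      ┃┠──────────┃    ▒▒▒▒▒▒▒
        ┠───────────────────┨┃00000000  ┃   ▒▒▒▒▒▒▒▒
        ┃>[ ] project/      ┃┃00000010  ┃    ▒▒▒▒▒▒▒
        ┃   [ ] lib/        ┃┃00000020  ┃    ▒▒▒▒▒▒▒
        ┃     [ ] router.go ┃┃00000030  ┃    ▒▒▒▒▒▒▒
        ┃     [ ] package.js┃┃00000040  ┃     ▒▒▒▒▒▒
        ┃   [ ] parser.md   ┃┃00000050  ┃        ▒  
        ┃   [ ] utils.rs    ┃┃00000060  ┗━━━━━━━━━━━
        ┃   [ ] views/      ┃┃00000070  af a4 5d 05 
        ┃     [ ] build/    ┃┃00000080  cf 8c 6b 73 
        ┃       [ ] logger.m┃┃00000090  b4 91 ba df 
        ┃       [ ] worker.y┃┗━━━━━━━━━━━━━━━━━━━━━━


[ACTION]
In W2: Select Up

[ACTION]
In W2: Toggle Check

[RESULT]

                                                    
                                                    
                                        ┏━━━━━━━━━━━
                                        ┃ ImageViewe
                             ┏━━━━━━━━━━┠───────────
        ┏━━━━━━━━━━━━━━━━━━━┓┃ HexEditor┃    ▒▒▒▒▒▒▒
        ┃ CheckboxTree      ┃┠──────────┃    ▒▒▒▒▒▒▒
        ┠───────────────────┨┃00000000  ┃   ▒▒▒▒▒▒▒▒
        ┃>[x] project/      ┃┃00000010  ┃    ▒▒▒▒▒▒▒
        ┃   [x] lib/        ┃┃00000020  ┃    ▒▒▒▒▒▒▒
        ┃     [x] router.go ┃┃00000030  ┃    ▒▒▒▒▒▒▒
        ┃     [x] package.js┃┃00000040  ┃     ▒▒▒▒▒▒
        ┃   [x] parser.md   ┃┃00000050  ┃        ▒  
        ┃   [x] utils.rs    ┃┃00000060  ┗━━━━━━━━━━━
        ┃   [x] views/      ┃┃00000070  af a4 5d 05 
        ┃     [x] build/    ┃┃00000080  cf 8c 6b 73 
        ┃       [x] logger.m┃┃00000090  b4 91 ba df 
        ┃       [x] worker.y┃┗━━━━━━━━━━━━━━━━━━━━━━


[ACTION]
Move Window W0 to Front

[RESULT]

                                                    
                                                    
                                        ┏━━━━━━━━━━━
                                        ┃ ImageViewe
                             ┏━━━━━━━━━━━━━━━━━━━━━━
        ┏━━━━━━━━━━━━━━━━━━━┓┃ HexEditor            
        ┃ CheckboxTree      ┃┠──────────────────────
        ┠───────────────────┨┃00000000  DE 3d e4 37 
        ┃>[x] project/      ┃┃00000010  2e f3 23 55 
        ┃   [x] lib/        ┃┃00000020  b6 e5 f2 e0 
        ┃     [x] router.go ┃┃00000030  39 39 39 75 
        ┃     [x] package.js┃┃00000040  ea 8c 28 16 
        ┃   [x] parser.md   ┃┃00000050  50 50 86 86 
        ┃   [x] utils.rs    ┃┃00000060  7d 4d 21 93 
        ┃   [x] views/      ┃┃00000070  af a4 5d 05 
        ┃     [x] build/    ┃┃00000080  cf 8c 6b 73 
        ┃       [x] logger.m┃┃00000090  b4 91 ba df 
        ┃       [x] worker.y┃┗━━━━━━━━━━━━━━━━━━━━━━


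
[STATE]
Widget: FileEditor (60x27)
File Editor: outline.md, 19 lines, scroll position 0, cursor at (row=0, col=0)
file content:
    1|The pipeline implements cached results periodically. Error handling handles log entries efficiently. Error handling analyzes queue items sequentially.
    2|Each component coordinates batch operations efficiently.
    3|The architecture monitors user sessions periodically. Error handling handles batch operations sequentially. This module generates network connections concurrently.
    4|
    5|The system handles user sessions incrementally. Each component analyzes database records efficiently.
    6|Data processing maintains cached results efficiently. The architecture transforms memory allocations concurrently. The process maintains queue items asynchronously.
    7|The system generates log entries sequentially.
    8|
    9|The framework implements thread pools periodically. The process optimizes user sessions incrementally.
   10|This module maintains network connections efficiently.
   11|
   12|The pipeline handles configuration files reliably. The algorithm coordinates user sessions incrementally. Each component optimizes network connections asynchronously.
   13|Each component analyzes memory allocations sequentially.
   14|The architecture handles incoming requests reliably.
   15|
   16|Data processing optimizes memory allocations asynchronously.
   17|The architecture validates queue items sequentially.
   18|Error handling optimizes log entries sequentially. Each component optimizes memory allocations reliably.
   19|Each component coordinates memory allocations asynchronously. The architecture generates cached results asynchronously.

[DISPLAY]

█he pipeline implements cached results periodically. Error ▲
Each component coordinates batch operations efficiently.   █
The architecture monitors user sessions periodically. Error░
                                                           ░
The system handles user sessions incrementally. Each compon░
Data processing maintains cached results efficiently. The a░
The system generates log entries sequentially.             ░
                                                           ░
The framework implements thread pools periodically. The pro░
This module maintains network connections efficiently.     ░
                                                           ░
The pipeline handles configuration files reliably. The algo░
Each component analyzes memory allocations sequentially.   ░
The architecture handles incoming requests reliably.       ░
                                                           ░
Data processing optimizes memory allocations asynchronously░
The architecture validates queue items sequentially.       ░
Error handling optimizes log entries sequentially. Each com░
Each component coordinates memory allocations asynchronousl░
                                                           ░
                                                           ░
                                                           ░
                                                           ░
                                                           ░
                                                           ░
                                                           ░
                                                           ▼


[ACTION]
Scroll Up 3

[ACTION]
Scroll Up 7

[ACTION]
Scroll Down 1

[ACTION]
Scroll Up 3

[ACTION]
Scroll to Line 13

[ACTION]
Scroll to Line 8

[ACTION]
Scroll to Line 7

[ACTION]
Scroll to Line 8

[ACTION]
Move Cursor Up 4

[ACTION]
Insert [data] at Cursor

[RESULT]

data█he pipeline implements cached results periodically. Er▲
Each component coordinates batch operations efficiently.   █
The architecture monitors user sessions periodically. Error░
                                                           ░
The system handles user sessions incrementally. Each compon░
Data processing maintains cached results efficiently. The a░
The system generates log entries sequentially.             ░
                                                           ░
The framework implements thread pools periodically. The pro░
This module maintains network connections efficiently.     ░
                                                           ░
The pipeline handles configuration files reliably. The algo░
Each component analyzes memory allocations sequentially.   ░
The architecture handles incoming requests reliably.       ░
                                                           ░
Data processing optimizes memory allocations asynchronously░
The architecture validates queue items sequentially.       ░
Error handling optimizes log entries sequentially. Each com░
Each component coordinates memory allocations asynchronousl░
                                                           ░
                                                           ░
                                                           ░
                                                           ░
                                                           ░
                                                           ░
                                                           ░
                                                           ▼


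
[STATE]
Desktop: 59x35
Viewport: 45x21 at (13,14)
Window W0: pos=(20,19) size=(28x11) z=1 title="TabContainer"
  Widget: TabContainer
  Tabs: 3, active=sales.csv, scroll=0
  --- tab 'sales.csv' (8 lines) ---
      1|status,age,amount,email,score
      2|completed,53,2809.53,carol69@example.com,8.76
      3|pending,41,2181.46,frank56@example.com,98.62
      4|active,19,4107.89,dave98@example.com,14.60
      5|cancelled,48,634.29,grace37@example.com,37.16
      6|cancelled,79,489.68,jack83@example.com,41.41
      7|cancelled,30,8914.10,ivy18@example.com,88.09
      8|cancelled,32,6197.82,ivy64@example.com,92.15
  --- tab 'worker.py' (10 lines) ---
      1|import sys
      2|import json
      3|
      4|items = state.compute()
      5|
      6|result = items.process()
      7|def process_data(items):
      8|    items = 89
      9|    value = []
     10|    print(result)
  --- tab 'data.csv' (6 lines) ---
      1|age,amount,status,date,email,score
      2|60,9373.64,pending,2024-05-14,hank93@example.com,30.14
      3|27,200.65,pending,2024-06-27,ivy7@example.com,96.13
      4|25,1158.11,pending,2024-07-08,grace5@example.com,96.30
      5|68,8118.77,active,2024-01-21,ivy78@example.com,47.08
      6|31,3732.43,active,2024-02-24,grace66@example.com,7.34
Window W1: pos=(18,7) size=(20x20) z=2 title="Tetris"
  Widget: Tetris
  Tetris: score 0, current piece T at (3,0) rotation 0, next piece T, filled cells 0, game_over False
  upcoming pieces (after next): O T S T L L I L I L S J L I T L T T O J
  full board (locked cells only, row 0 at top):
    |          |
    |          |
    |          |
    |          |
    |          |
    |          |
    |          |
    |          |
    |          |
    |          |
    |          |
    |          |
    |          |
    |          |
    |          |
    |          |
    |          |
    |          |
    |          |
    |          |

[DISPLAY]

     ┃                  ┃                    
     ┃                  ┃                    
     ┃                  ┃                    
     ┃                  ┃                    
     ┃                  ┃                    
     ┃                  ┃━━━━━━━━━┓          
     ┃                  ┃         ┃          
     ┃                  ┃─────────┨          
     ┃                  ┃er.py │ d┃          
     ┃                  ┃─────────┃          
     ┃                  ┃,email,sc┃          
     ┃                  ┃.53,carol┃          
     ┗━━━━━━━━━━━━━━━━━━┛6,frank56┃          
       ┃active,19,4107.89,dave98@e┃          
       ┃cancelled,48,634.29,grace3┃          
       ┗━━━━━━━━━━━━━━━━━━━━━━━━━━┛          
                                             
                                             
                                             
                                             
                                             


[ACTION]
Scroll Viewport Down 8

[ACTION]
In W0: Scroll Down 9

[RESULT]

     ┃                  ┃                    
     ┃                  ┃                    
     ┃                  ┃                    
     ┃                  ┃                    
     ┃                  ┃                    
     ┃                  ┃━━━━━━━━━┓          
     ┃                  ┃         ┃          
     ┃                  ┃─────────┨          
     ┃                  ┃er.py │ d┃          
     ┃                  ┃─────────┃          
     ┃                  ┃.82,ivy64┃          
     ┃                  ┃         ┃          
     ┗━━━━━━━━━━━━━━━━━━┛         ┃          
       ┃                          ┃          
       ┃                          ┃          
       ┗━━━━━━━━━━━━━━━━━━━━━━━━━━┛          
                                             
                                             
                                             
                                             
                                             


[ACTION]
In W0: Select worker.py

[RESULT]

     ┃                  ┃                    
     ┃                  ┃                    
     ┃                  ┃                    
     ┃                  ┃                    
     ┃                  ┃                    
     ┃                  ┃━━━━━━━━━┓          
     ┃                  ┃         ┃          
     ┃                  ┃─────────┨          
     ┃                  ┃er.py]│ d┃          
     ┃                  ┃─────────┃          
     ┃                  ┃         ┃          
     ┃                  ┃         ┃          
     ┗━━━━━━━━━━━━━━━━━━┛         ┃          
       ┃items = state.compute()   ┃          
       ┃                          ┃          
       ┗━━━━━━━━━━━━━━━━━━━━━━━━━━┛          
                                             
                                             
                                             
                                             
                                             


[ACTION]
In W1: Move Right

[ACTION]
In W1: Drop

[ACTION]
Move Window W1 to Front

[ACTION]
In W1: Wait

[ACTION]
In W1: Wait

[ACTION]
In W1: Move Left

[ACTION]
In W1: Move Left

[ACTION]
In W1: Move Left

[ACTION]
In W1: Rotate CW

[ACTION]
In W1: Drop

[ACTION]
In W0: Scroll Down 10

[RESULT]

     ┃                  ┃                    
     ┃                  ┃                    
     ┃                  ┃                    
     ┃                  ┃                    
     ┃                  ┃                    
     ┃                  ┃━━━━━━━━━┓          
     ┃                  ┃         ┃          
     ┃                  ┃─────────┨          
     ┃                  ┃er.py]│ d┃          
     ┃                  ┃─────────┃          
     ┃                  ┃         ┃          
     ┃                  ┃         ┃          
     ┗━━━━━━━━━━━━━━━━━━┛         ┃          
       ┃                          ┃          
       ┃                          ┃          
       ┗━━━━━━━━━━━━━━━━━━━━━━━━━━┛          
                                             
                                             
                                             
                                             
                                             
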